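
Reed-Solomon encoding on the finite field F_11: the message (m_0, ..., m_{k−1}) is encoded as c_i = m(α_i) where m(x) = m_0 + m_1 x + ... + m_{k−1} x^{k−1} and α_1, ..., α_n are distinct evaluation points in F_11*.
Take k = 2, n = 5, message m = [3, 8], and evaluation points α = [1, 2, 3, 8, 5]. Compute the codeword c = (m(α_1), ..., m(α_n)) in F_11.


c = [0, 8, 5, 1, 10]

Message polynomial: m(x) = 3 + 8·x (mod 11).
For each evaluation point α_i, compute m(α_i) mod 11:
  α_1 = 1: Horner steps 8 → 0, so m(1) = 0.
  α_2 = 2: Horner steps 8 → 8, so m(2) = 8.
  α_3 = 3: Horner steps 8 → 5, so m(3) = 5.
  α_4 = 8: Horner steps 8 → 1, so m(8) = 1.
  α_5 = 5: Horner steps 8 → 10, so m(5) = 10.
Codeword c = [0, 8, 5, 1, 10] ∈ F_11^5.


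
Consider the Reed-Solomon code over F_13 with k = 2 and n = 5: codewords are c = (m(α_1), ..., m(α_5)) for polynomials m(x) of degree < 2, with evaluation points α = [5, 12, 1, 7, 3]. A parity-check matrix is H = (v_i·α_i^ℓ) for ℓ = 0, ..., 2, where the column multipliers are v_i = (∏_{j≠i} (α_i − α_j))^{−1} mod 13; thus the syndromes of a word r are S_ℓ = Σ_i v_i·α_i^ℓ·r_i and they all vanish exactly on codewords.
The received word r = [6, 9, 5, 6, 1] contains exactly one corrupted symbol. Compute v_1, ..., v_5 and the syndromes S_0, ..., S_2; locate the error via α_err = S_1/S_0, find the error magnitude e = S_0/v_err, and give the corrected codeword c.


S = (6, 4, 7), error at position 1, error magnitude e = 9, c = [10, 9, 5, 6, 1].

Step 1: column multipliers v_i = (∏_{j≠i}(α_i − α_j))^{−1} mod 13.
  i = 1 (α = 5): (5−12)(5−1)(5−7)(5−3) = (−7)·4·(−2)·2 = 112 ≡ 8, so v_1 = 8^{−1} = 5 (mod 13).
  i = 2 (α = 12): (12−5)(12−1)(12−7)(12−3) = 7·11·5·9 = 3465 ≡ 7, so v_2 = 7^{−1} = 2 (mod 13).
  i = 3 (α = 1): (1−5)(1−12)(1−7)(1−3) = (−4)·(−11)·(−6)·(−2) = 528 ≡ 8, so v_3 = 8^{−1} = 5 (mod 13).
  i = 4 (α = 7): (7−5)(7−12)(7−1)(7−3) = 2·(−5)·6·4 = −240 ≡ 7, so v_4 = 7^{−1} = 2 (mod 13).
  i = 5 (α = 3): (3−5)(3−12)(3−1)(3−7) = (−2)·(−9)·2·(−4) = −144 ≡ 12, so v_5 = 12^{−1} = 12 (mod 13).
  v = [5, 2, 5, 2, 12].
Step 2: syndromes of r = [6, 9, 5, 6, 1] (all sums mod 13).
  S_0 = Σ v_i r_i = 5·6 + 2·9 + 5·5 + 2·6 + 12·1 = 97 ≡ 6.
  S_1 = Σ v_i α_i r_i = 5·5·6 + 2·12·9 + 5·1·5 + 2·7·6 + 12·3·1 = 511 ≡ 4.
  α_i^2 mod 13 = [12, 1, 1, 10, 9].
  S_2 = Σ v_i α_i^2 r_i = 5·12·6 + 2·1·9 + 5·1·5 + 2·10·6 + 12·9·1 = 631 ≡ 7.
  S = (6, 4, 7) ≠ 0, so r is not a codeword (an error is present).
Step 3: locate the error. For a single error e at position i, S_ℓ = v_i·e·α_i^ℓ, so α_err = S_1/S_0.
  S_0^{−1} = 6^{−1} = 11 (mod 13), so α_err = 4·11 = 44 ≡ 5 = α_1. Error position i = 1.
  Consistency check: S_2/S_1 = 7·10 = 70 ≡ 5 = α_err ✓ (single-error assumption holds).
Step 4: error magnitude e = S_0/v_1 = S_0·∏_{j≠1}(α_1 − α_j) = 6·8 = 48 ≡ 9 (mod 13).
Step 5: correct position 1: c_1 = r_1 − e = 6 − 9 ≡ 10 (mod 13). Hence c = [10, 9, 5, 6, 1].
  Check: interpolating c through the α_i gives m(x) = 7 + 11·x (degree < 2) with m(α_i) = c_i for every i, so c is indeed a codeword.


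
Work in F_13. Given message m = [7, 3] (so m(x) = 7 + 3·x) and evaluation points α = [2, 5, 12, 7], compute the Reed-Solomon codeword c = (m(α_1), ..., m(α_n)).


c = [0, 9, 4, 2]

Message polynomial: m(x) = 7 + 3·x (mod 13).
For each evaluation point α_i, compute m(α_i) mod 13:
  α_1 = 2: Horner steps 3 → 0, so m(2) = 0.
  α_2 = 5: Horner steps 3 → 9, so m(5) = 9.
  α_3 = 12: Horner steps 3 → 4, so m(12) = 4.
  α_4 = 7: Horner steps 3 → 2, so m(7) = 2.
Codeword c = [0, 9, 4, 2] ∈ F_13^4.


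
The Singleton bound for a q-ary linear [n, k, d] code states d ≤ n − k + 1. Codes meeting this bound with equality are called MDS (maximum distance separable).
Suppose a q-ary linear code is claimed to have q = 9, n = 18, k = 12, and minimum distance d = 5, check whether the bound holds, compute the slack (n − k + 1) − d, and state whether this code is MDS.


Singleton RHS = n − k + 1 = 7, slack = 2, bound satisfied, not MDS.

Singleton bound: d ≤ n − k + 1.
Here n = 18, k = 12, so n − k + 1 = 7.
Given d = 5, check d ≤ 7: YES.
Slack = (n − k + 1) − d = 2.
The code is NOT MDS (slack = 2 > 0).
Description: the claimed parameters are [18, 12, 5]_9; such a code would be non-MDS.


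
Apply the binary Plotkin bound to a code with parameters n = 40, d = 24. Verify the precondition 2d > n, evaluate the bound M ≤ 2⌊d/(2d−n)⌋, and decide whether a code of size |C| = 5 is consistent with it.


Plotkin bound M ≤ 6; given |C| = 5 ≤ bound (satisfied).

Check applicability: 2d = 48, n = 40.
2d − n = 8 > 0, so Plotkin applies.
Compute d/(2d−n) = 24/8 ≈ 3.0000.
⌊d/(2d−n)⌋ = 3.
Plotkin bound: M ≤ 2·3 = 6.
Given |C| = 5, check: satisfied.
This |C| is below the Plotkin bound.


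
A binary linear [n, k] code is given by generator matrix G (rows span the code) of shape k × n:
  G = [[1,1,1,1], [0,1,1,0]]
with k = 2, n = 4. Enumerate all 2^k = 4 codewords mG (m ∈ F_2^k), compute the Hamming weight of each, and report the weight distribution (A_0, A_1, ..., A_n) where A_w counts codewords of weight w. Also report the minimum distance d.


Weight distribution: A_0 = 1, A_2 = 2, A_4 = 1. Minimum distance d = 2.

Enumerate all 2^2 = 4 messages m ∈ F_2^2.
For each, compute codeword c = mG in F_2^4, then tally its weight.
  m = 00 → c = 0000, weight = 0.
  m = 10 → c = 1111, weight = 4.
  m = 01 → c = 0110, weight = 2.
  m = 11 → c = 1001, weight = 2.
Tally weights:
  weight 0: 1 codewords.
  weight 2: 2 codewords.
  weight 4: 1 codewords.
Minimum distance d = smallest w > 0 with A_w > 0 = 2.
Sanity: Σ A_w = 4 = 2^2 = 4 ✓.


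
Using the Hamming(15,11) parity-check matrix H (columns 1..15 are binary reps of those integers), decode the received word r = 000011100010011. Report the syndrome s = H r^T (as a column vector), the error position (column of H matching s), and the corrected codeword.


s = (1, 1, 1, 0)^T, error position = 14, corrected codeword c = 000011100010001

Compute s = H r^T mod 2 one row at a time:
  s_1 = 0 + 0 + 0 + 1 + 0 + 0 + 1 + 1 = 3 ≡ 1 (mod 2).
  s_2 = 0 + 1 + 1 + 1 + 0 + 0 + 1 + 1 = 5 ≡ 1 (mod 2).
  s_3 = 0 + 0 + 1 + 1 + 0 + 1 + 1 + 1 = 5 ≡ 1 (mod 2).
  s_4 = 0 + 0 + 1 + 1 + 0 + 1 + 0 + 1 = 4 ≡ 0 (mod 2).
s = (1, 1, 1, 0)^T — this equals column 14 of H (binary 1110), so error is at position 14.
Correct: flip bit 14 of r = 000011100010011 to get c = 000011100010001.


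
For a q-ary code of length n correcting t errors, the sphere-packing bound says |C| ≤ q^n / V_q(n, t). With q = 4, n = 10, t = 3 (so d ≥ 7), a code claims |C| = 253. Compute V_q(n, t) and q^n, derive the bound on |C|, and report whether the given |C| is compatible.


V_q(n, t) = 3676, q^n = 1048576, Hamming bound = 285, |C| = 253 ≤ bound (satisfied).

Step 1: Compute V_q(n, t) = Σ_{j=0}^3 C(n, j) (q−1)^j.
  j = 0: C(10,0)·(3)^0 = 1·1 = 1.
  j = 1: C(10,1)·(3)^1 = 10·3 = 30.
  j = 2: C(10,2)·(3)^2 = 45·9 = 405.
  j = 3: C(10,3)·(3)^3 = 120·27 = 3240.
  V_q(n, t) = 1 + 30 + 405 + 3240 = 3676.
Step 2: q^n = 4^10 = 1048576.
Step 3: Hamming bound ⌊q^n / V_q(n,t)⌋ = ⌊1048576/3676⌋ = 285.
Step 4: Compare |C| = 253 to 285: satisfied.
The claimed |C| lies below the Hamming bound.


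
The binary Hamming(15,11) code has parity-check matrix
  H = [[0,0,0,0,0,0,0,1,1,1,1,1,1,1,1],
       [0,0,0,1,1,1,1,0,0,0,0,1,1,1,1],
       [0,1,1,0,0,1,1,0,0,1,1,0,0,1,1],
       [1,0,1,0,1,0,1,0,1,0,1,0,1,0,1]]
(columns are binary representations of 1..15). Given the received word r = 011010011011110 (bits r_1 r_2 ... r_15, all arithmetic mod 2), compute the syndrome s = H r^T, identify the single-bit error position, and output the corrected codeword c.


s = (0, 0, 0, 1)^T, error position = 1, corrected codeword c = 111010011011110

Compute s = H r^T mod 2 one row at a time:
  s_1 = 1 + 1 + 0 + 1 + 1 + 1 + 1 + 0 = 6 ≡ 0 (mod 2).
  s_2 = 0 + 1 + 0 + 0 + 1 + 1 + 1 + 0 = 4 ≡ 0 (mod 2).
  s_3 = 1 + 1 + 0 + 0 + 0 + 1 + 1 + 0 = 4 ≡ 0 (mod 2).
  s_4 = 0 + 1 + 1 + 0 + 1 + 1 + 1 + 0 = 5 ≡ 1 (mod 2).
s = (0, 0, 0, 1)^T — this equals column 1 of H (binary 0001), so error is at position 1.
Correct: flip bit 1 of r = 011010011011110 to get c = 111010011011110.


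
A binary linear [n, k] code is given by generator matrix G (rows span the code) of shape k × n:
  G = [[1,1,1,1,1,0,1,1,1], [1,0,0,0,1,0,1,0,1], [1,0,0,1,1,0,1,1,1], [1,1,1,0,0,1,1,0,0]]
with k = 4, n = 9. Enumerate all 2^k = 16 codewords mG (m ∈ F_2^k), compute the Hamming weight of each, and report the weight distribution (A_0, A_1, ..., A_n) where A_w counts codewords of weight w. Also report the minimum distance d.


Weight distribution: A_0 = 1, A_2 = 2, A_3 = 2, A_4 = 2, A_5 = 4, A_6 = 2, A_7 = 2, A_8 = 1. Minimum distance d = 2.

Enumerate all 2^4 = 16 messages m ∈ F_2^4.
For each, compute codeword c = mG in F_2^9, then tally its weight.
  m = 0000 → c = 000000000, weight = 0.
  m = 1000 → c = 111110111, weight = 8.
  m = 0100 → c = 100010101, weight = 4.
  m = 1100 → c = 011100010, weight = 4.
  m = 0010 → c = 100110111, weight = 6.
  m = 1010 → c = 011000000, weight = 2.
  m = 0110 → c = 000100010, weight = 2.
  m = 1110 → c = 111010101, weight = 6.
  m = 0001 → c = 111001100, weight = 5.
  m = 1001 → c = 000111011, weight = 5.
  m = 0101 → c = 011011001, weight = 5.
  m = 1101 → c = 100101110, weight = 5.
  m = 0011 → c = 011111011, weight = 7.
  m = 1011 → c = 100001100, weight = 3.
  m = 0111 → c = 111101110, weight = 7.
  m = 1111 → c = 000011001, weight = 3.
Tally weights:
  weight 0: 1 codewords.
  weight 2: 2 codewords.
  weight 3: 2 codewords.
  weight 4: 2 codewords.
  weight 5: 4 codewords.
  weight 6: 2 codewords.
  weight 7: 2 codewords.
  weight 8: 1 codewords.
Minimum distance d = smallest w > 0 with A_w > 0 = 2.
Sanity: Σ A_w = 16 = 2^4 = 16 ✓.


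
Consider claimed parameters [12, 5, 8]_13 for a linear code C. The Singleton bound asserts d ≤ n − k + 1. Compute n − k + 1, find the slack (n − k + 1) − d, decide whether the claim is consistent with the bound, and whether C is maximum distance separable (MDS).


Singleton RHS = n − k + 1 = 8, slack = 0, bound satisfied, MDS.

Singleton bound: d ≤ n − k + 1.
Here n = 12, k = 5, so n − k + 1 = 8.
Given d = 8, check d ≤ 8: YES.
Slack = (n − k + 1) − d = 0.
The code is MDS (slack = 0).
Description: the claimed parameters are [12, 5, 8]_13; such a code would be MDS (meets Singleton bound).


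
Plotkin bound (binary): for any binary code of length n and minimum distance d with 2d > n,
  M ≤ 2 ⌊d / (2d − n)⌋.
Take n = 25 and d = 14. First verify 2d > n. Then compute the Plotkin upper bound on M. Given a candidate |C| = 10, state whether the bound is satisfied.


Plotkin bound M ≤ 8; given |C| = 10 > bound (violated).

Check applicability: 2d = 28, n = 25.
2d − n = 3 > 0, so Plotkin applies.
Compute d/(2d−n) = 14/3 ≈ 4.6667.
⌊d/(2d−n)⌋ = 4.
Plotkin bound: M ≤ 2·4 = 8.
Given |C| = 10, check: VIOLATED.
This |C| is above the Plotkin bound, so no binary code with n = 25, d = 14 and 10 codewords exists.


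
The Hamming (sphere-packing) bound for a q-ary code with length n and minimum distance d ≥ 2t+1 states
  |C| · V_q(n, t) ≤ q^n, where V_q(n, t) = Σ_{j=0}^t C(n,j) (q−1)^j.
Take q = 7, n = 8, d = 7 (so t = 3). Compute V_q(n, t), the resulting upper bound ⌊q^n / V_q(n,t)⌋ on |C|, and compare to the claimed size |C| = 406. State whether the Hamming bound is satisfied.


V_q(n, t) = 13153, q^n = 5764801, Hamming bound = 438, |C| = 406 ≤ bound (satisfied).

Step 1: Compute V_q(n, t) = Σ_{j=0}^3 C(n, j) (q−1)^j.
  j = 0: C(8,0)·(6)^0 = 1·1 = 1.
  j = 1: C(8,1)·(6)^1 = 8·6 = 48.
  j = 2: C(8,2)·(6)^2 = 28·36 = 1008.
  j = 3: C(8,3)·(6)^3 = 56·216 = 12096.
  V_q(n, t) = 1 + 48 + 1008 + 12096 = 13153.
Step 2: q^n = 7^8 = 5764801.
Step 3: Hamming bound ⌊q^n / V_q(n,t)⌋ = ⌊5764801/13153⌋ = 438.
Step 4: Compare |C| = 406 to 438: satisfied.
The claimed |C| lies below the Hamming bound.


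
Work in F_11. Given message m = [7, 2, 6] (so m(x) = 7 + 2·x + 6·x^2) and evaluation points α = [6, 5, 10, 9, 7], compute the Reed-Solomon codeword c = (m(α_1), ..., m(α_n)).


c = [4, 2, 0, 5, 7]

Message polynomial: m(x) = 7 + 2·x + 6·x^2 (mod 11).
For each evaluation point α_i, compute m(α_i) mod 11:
  α_1 = 6: Horner steps 6 → 5 → 4, so m(6) = 4.
  α_2 = 5: Horner steps 6 → 10 → 2, so m(5) = 2.
  α_3 = 10: Horner steps 6 → 7 → 0, so m(10) = 0.
  α_4 = 9: Horner steps 6 → 1 → 5, so m(9) = 5.
  α_5 = 7: Horner steps 6 → 0 → 7, so m(7) = 7.
Codeword c = [4, 2, 0, 5, 7] ∈ F_11^5.


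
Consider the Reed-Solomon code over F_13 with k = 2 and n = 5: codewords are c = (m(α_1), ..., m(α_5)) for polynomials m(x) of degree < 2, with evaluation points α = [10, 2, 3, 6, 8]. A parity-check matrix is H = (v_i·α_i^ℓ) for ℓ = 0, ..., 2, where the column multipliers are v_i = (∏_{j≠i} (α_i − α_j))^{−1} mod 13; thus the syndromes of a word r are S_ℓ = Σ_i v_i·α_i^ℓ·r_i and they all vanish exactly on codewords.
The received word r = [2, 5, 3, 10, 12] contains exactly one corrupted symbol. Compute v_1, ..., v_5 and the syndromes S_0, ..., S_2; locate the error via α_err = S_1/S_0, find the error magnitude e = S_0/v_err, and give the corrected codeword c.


S = (11, 10, 2), error at position 5, error magnitude e = 6, c = [2, 5, 3, 10, 6].

Step 1: column multipliers v_i = (∏_{j≠i}(α_i − α_j))^{−1} mod 13.
  i = 1 (α = 10): (10−2)(10−3)(10−6)(10−8) = 8·7·4·2 = 448 ≡ 6, so v_1 = 6^{−1} = 11 (mod 13).
  i = 2 (α = 2): (2−10)(2−3)(2−6)(2−8) = (−8)·(−1)·(−4)·(−6) = 192 ≡ 10, so v_2 = 10^{−1} = 4 (mod 13).
  i = 3 (α = 3): (3−10)(3−2)(3−6)(3−8) = (−7)·1·(−3)·(−5) = −105 ≡ 12, so v_3 = 12^{−1} = 12 (mod 13).
  i = 4 (α = 6): (6−10)(6−2)(6−3)(6−8) = (−4)·4·3·(−2) = 96 ≡ 5, so v_4 = 5^{−1} = 8 (mod 13).
  i = 5 (α = 8): (8−10)(8−2)(8−3)(8−6) = (−2)·6·5·2 = −120 ≡ 10, so v_5 = 10^{−1} = 4 (mod 13).
  v = [11, 4, 12, 8, 4].
Step 2: syndromes of r = [2, 5, 3, 10, 12] (all sums mod 13).
  S_0 = Σ v_i r_i = 11·2 + 4·5 + 12·3 + 8·10 + 4·12 = 206 ≡ 11.
  S_1 = Σ v_i α_i r_i = 11·10·2 + 4·2·5 + 12·3·3 + 8·6·10 + 4·8·12 = 1232 ≡ 10.
  α_i^2 mod 13 = [9, 4, 9, 10, 12].
  S_2 = Σ v_i α_i^2 r_i = 11·9·2 + 4·4·5 + 12·9·3 + 8·10·10 + 4·12·12 = 1978 ≡ 2.
  S = (11, 10, 2) ≠ 0, so r is not a codeword (an error is present).
Step 3: locate the error. For a single error e at position i, S_ℓ = v_i·e·α_i^ℓ, so α_err = S_1/S_0.
  S_0^{−1} = 11^{−1} = 6 (mod 13), so α_err = 10·6 = 60 ≡ 8 = α_5. Error position i = 5.
  Consistency check: S_2/S_1 = 2·4 = 8 ≡ 8 = α_err ✓ (single-error assumption holds).
Step 4: error magnitude e = S_0/v_5 = S_0·∏_{j≠5}(α_5 − α_j) = 11·10 = 110 ≡ 6 (mod 13).
Step 5: correct position 5: c_5 = r_5 − e = 12 − 6 ≡ 6 (mod 13). Hence c = [2, 5, 3, 10, 6].
  Check: interpolating c through the α_i gives m(x) = 9 + 11·x (degree < 2) with m(α_i) = c_i for every i, so c is indeed a codeword.


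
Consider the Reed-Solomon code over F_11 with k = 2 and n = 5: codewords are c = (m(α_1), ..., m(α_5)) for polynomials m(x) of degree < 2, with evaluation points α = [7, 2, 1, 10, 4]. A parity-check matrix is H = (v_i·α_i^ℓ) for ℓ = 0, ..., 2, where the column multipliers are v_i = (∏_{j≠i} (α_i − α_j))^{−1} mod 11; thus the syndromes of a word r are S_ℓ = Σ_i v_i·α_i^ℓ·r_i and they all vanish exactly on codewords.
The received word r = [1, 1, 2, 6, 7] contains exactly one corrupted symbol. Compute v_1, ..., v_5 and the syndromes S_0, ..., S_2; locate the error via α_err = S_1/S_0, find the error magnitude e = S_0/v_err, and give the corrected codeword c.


S = (7, 3, 6), error at position 2, error magnitude e = 1, c = [1, 0, 2, 6, 7].

Step 1: column multipliers v_i = (∏_{j≠i}(α_i − α_j))^{−1} mod 11.
  i = 1 (α = 7): (7−2)(7−1)(7−10)(7−4) = 5·6·(−3)·3 = −270 ≡ 5, so v_1 = 5^{−1} = 9 (mod 11).
  i = 2 (α = 2): (2−7)(2−1)(2−10)(2−4) = (−5)·1·(−8)·(−2) = −80 ≡ 8, so v_2 = 8^{−1} = 7 (mod 11).
  i = 3 (α = 1): (1−7)(1−2)(1−10)(1−4) = (−6)·(−1)·(−9)·(−3) = 162 ≡ 8, so v_3 = 8^{−1} = 7 (mod 11).
  i = 4 (α = 10): (10−7)(10−2)(10−1)(10−4) = 3·8·9·6 = 1296 ≡ 9, so v_4 = 9^{−1} = 5 (mod 11).
  i = 5 (α = 4): (4−7)(4−2)(4−1)(4−10) = (−3)·2·3·(−6) = 108 ≡ 9, so v_5 = 9^{−1} = 5 (mod 11).
  v = [9, 7, 7, 5, 5].
Step 2: syndromes of r = [1, 1, 2, 6, 7] (all sums mod 11).
  S_0 = Σ v_i r_i = 9·1 + 7·1 + 7·2 + 5·6 + 5·7 = 95 ≡ 7.
  S_1 = Σ v_i α_i r_i = 9·7·1 + 7·2·1 + 7·1·2 + 5·10·6 + 5·4·7 = 531 ≡ 3.
  α_i^2 mod 11 = [5, 4, 1, 1, 5].
  S_2 = Σ v_i α_i^2 r_i = 9·5·1 + 7·4·1 + 7·1·2 + 5·1·6 + 5·5·7 = 292 ≡ 6.
  S = (7, 3, 6) ≠ 0, so r is not a codeword (an error is present).
Step 3: locate the error. For a single error e at position i, S_ℓ = v_i·e·α_i^ℓ, so α_err = S_1/S_0.
  S_0^{−1} = 7^{−1} = 8 (mod 11), so α_err = 3·8 = 24 ≡ 2 = α_2. Error position i = 2.
  Consistency check: S_2/S_1 = 6·4 = 24 ≡ 2 = α_err ✓ (single-error assumption holds).
Step 4: error magnitude e = S_0/v_2 = S_0·∏_{j≠2}(α_2 − α_j) = 7·8 = 56 ≡ 1 (mod 11).
Step 5: correct position 2: c_2 = r_2 − e = 1 − 1 ≡ 0 (mod 11). Hence c = [1, 0, 2, 6, 7].
  Check: interpolating c through the α_i gives m(x) = 4 + 9·x (degree < 2) with m(α_i) = c_i for every i, so c is indeed a codeword.


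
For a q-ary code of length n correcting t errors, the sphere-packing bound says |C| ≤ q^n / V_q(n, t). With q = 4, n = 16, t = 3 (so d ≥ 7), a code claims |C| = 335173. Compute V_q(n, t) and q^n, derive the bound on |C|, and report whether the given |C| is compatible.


V_q(n, t) = 16249, q^n = 4294967296, Hamming bound = 264321, |C| = 335173 > bound (violated).

Step 1: Compute V_q(n, t) = Σ_{j=0}^3 C(n, j) (q−1)^j.
  j = 0: C(16,0)·(3)^0 = 1·1 = 1.
  j = 1: C(16,1)·(3)^1 = 16·3 = 48.
  j = 2: C(16,2)·(3)^2 = 120·9 = 1080.
  j = 3: C(16,3)·(3)^3 = 560·27 = 15120.
  V_q(n, t) = 1 + 48 + 1080 + 15120 = 16249.
Step 2: q^n = 4^16 = 4294967296.
Step 3: Hamming bound ⌊q^n / V_q(n,t)⌋ = ⌊4294967296/16249⌋ = 264321.
Step 4: Compare |C| = 335173 to 264321: violated.
The claimed |C| lies above the Hamming bound, so no 4-ary code of length 16 with d ≥ 7 can have 335173 codewords.


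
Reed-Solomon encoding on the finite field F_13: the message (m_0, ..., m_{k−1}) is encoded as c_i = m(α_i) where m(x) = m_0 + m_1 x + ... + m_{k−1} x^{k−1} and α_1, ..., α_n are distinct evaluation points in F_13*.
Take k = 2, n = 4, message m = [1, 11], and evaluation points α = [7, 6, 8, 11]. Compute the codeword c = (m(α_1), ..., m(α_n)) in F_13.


c = [0, 2, 11, 5]

Message polynomial: m(x) = 1 + 11·x (mod 13).
For each evaluation point α_i, compute m(α_i) mod 13:
  α_1 = 7: Horner steps 11 → 0, so m(7) = 0.
  α_2 = 6: Horner steps 11 → 2, so m(6) = 2.
  α_3 = 8: Horner steps 11 → 11, so m(8) = 11.
  α_4 = 11: Horner steps 11 → 5, so m(11) = 5.
Codeword c = [0, 2, 11, 5] ∈ F_13^4.


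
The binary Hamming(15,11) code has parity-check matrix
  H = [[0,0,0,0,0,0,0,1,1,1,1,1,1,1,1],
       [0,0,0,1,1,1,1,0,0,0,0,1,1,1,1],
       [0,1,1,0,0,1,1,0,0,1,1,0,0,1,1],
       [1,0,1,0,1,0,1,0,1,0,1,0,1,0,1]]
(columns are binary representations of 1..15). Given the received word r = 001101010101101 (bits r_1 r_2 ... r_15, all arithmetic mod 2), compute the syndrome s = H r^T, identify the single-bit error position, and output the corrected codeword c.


s = (1, 1, 0, 1)^T, error position = 13, corrected codeword c = 001101010101001

Compute s = H r^T mod 2 one row at a time:
  s_1 = 1 + 0 + 1 + 0 + 1 + 1 + 0 + 1 = 5 ≡ 1 (mod 2).
  s_2 = 1 + 0 + 1 + 0 + 1 + 1 + 0 + 1 = 5 ≡ 1 (mod 2).
  s_3 = 0 + 1 + 1 + 0 + 1 + 0 + 0 + 1 = 4 ≡ 0 (mod 2).
  s_4 = 0 + 1 + 0 + 0 + 0 + 0 + 1 + 1 = 3 ≡ 1 (mod 2).
s = (1, 1, 0, 1)^T — this equals column 13 of H (binary 1101), so error is at position 13.
Correct: flip bit 13 of r = 001101010101101 to get c = 001101010101001.


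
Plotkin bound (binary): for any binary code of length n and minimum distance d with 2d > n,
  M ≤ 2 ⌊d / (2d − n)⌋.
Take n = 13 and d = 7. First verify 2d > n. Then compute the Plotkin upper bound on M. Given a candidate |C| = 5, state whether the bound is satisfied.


Plotkin bound M ≤ 14; given |C| = 5 ≤ bound (satisfied).

Check applicability: 2d = 14, n = 13.
2d − n = 1 > 0, so Plotkin applies.
Compute d/(2d−n) = 7/1 ≈ 7.0000.
⌊d/(2d−n)⌋ = 7.
Plotkin bound: M ≤ 2·7 = 14.
Given |C| = 5, check: satisfied.
This |C| is below the Plotkin bound.


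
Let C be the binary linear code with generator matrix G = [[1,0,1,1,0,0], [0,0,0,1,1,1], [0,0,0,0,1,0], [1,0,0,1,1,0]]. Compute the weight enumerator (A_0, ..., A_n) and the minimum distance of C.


Weight distribution: A_0 = 1, A_1 = 2, A_2 = 4, A_3 = 6, A_4 = 3. Minimum distance d = 1.

Enumerate all 2^4 = 16 messages m ∈ F_2^4.
For each, compute codeword c = mG in F_2^6, then tally its weight.
  m = 0000 → c = 000000, weight = 0.
  m = 1000 → c = 101100, weight = 3.
  m = 0100 → c = 000111, weight = 3.
  m = 1100 → c = 101011, weight = 4.
  m = 0010 → c = 000010, weight = 1.
  m = 1010 → c = 101110, weight = 4.
  m = 0110 → c = 000101, weight = 2.
  m = 1110 → c = 101001, weight = 3.
  m = 0001 → c = 100110, weight = 3.
  m = 1001 → c = 001010, weight = 2.
  m = 0101 → c = 100001, weight = 2.
  m = 1101 → c = 001101, weight = 3.
  m = 0011 → c = 100100, weight = 2.
  m = 1011 → c = 001000, weight = 1.
  m = 0111 → c = 100011, weight = 3.
  m = 1111 → c = 001111, weight = 4.
Tally weights:
  weight 0: 1 codewords.
  weight 1: 2 codewords.
  weight 2: 4 codewords.
  weight 3: 6 codewords.
  weight 4: 3 codewords.
Minimum distance d = smallest w > 0 with A_w > 0 = 1.
Sanity: Σ A_w = 16 = 2^4 = 16 ✓.


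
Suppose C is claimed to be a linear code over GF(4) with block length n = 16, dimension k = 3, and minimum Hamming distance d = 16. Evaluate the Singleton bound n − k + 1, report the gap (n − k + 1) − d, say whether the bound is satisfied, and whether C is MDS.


Singleton RHS = n − k + 1 = 14, slack = -2, bound violated (no such code; not MDS).

Singleton bound: d ≤ n − k + 1.
Here n = 16, k = 3, so n − k + 1 = 14.
Given d = 16, check d ≤ 14: NO.
Slack = (n − k + 1) − d = -2.
The slack is negative: d = 16 exceeds n − k + 1 = 14 by 2, so the Singleton bound is violated and no linear [16, 3, 16]_4 code can exist. In particular it is not MDS (MDS requires d = n − k + 1 exactly).
Description: the claimed parameters are [16, 3, 16]_4; such a code would be impossible (violates the Singleton bound).


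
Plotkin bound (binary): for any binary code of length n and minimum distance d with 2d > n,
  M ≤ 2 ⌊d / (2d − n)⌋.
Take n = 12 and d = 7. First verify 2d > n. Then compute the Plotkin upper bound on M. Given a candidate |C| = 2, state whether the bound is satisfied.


Plotkin bound M ≤ 6; given |C| = 2 ≤ bound (satisfied).

Check applicability: 2d = 14, n = 12.
2d − n = 2 > 0, so Plotkin applies.
Compute d/(2d−n) = 7/2 ≈ 3.5000.
⌊d/(2d−n)⌋ = 3.
Plotkin bound: M ≤ 2·3 = 6.
Given |C| = 2, check: satisfied.
This |C| is below the Plotkin bound.


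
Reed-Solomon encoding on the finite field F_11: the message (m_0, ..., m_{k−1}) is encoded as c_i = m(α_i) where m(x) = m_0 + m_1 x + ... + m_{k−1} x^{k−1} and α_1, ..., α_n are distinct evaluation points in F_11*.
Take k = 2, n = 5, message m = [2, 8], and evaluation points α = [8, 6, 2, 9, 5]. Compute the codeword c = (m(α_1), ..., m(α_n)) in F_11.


c = [0, 6, 7, 8, 9]

Message polynomial: m(x) = 2 + 8·x (mod 11).
For each evaluation point α_i, compute m(α_i) mod 11:
  α_1 = 8: Horner steps 8 → 0, so m(8) = 0.
  α_2 = 6: Horner steps 8 → 6, so m(6) = 6.
  α_3 = 2: Horner steps 8 → 7, so m(2) = 7.
  α_4 = 9: Horner steps 8 → 8, so m(9) = 8.
  α_5 = 5: Horner steps 8 → 9, so m(5) = 9.
Codeword c = [0, 6, 7, 8, 9] ∈ F_11^5.


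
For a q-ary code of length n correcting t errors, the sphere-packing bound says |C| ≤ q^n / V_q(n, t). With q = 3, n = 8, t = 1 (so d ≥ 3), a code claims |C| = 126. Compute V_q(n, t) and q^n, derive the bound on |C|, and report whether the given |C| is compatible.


V_q(n, t) = 17, q^n = 6561, Hamming bound = 385, |C| = 126 ≤ bound (satisfied).

Step 1: Compute V_q(n, t) = Σ_{j=0}^1 C(n, j) (q−1)^j.
  j = 0: C(8,0)·(2)^0 = 1·1 = 1.
  j = 1: C(8,1)·(2)^1 = 8·2 = 16.
  V_q(n, t) = 1 + 16 = 17.
Step 2: q^n = 3^8 = 6561.
Step 3: Hamming bound ⌊q^n / V_q(n,t)⌋ = ⌊6561/17⌋ = 385.
Step 4: Compare |C| = 126 to 385: satisfied.
The claimed |C| lies below the Hamming bound.


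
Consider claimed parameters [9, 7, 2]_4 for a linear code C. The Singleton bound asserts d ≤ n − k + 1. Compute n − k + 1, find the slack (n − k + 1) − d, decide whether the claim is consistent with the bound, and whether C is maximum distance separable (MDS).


Singleton RHS = n − k + 1 = 3, slack = 1, bound satisfied, not MDS.

Singleton bound: d ≤ n − k + 1.
Here n = 9, k = 7, so n − k + 1 = 3.
Given d = 2, check d ≤ 3: YES.
Slack = (n − k + 1) − d = 1.
The code is NOT MDS (slack = 1 > 0).
Description: the claimed parameters are [9, 7, 2]_4; such a code would be non-MDS.


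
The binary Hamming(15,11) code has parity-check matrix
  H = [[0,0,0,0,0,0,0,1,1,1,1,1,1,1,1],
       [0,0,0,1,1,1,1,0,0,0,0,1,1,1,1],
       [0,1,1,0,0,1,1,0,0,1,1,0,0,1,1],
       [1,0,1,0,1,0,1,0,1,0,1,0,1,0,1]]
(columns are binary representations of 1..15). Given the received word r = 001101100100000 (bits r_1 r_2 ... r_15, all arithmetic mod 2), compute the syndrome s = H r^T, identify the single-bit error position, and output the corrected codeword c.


s = (1, 1, 0, 0)^T, error position = 12, corrected codeword c = 001101100101000

Compute s = H r^T mod 2 one row at a time:
  s_1 = 0 + 0 + 1 + 0 + 0 + 0 + 0 + 0 = 1 ≡ 1 (mod 2).
  s_2 = 1 + 0 + 1 + 1 + 0 + 0 + 0 + 0 = 3 ≡ 1 (mod 2).
  s_3 = 0 + 1 + 1 + 1 + 1 + 0 + 0 + 0 = 4 ≡ 0 (mod 2).
  s_4 = 0 + 1 + 0 + 1 + 0 + 0 + 0 + 0 = 2 ≡ 0 (mod 2).
s = (1, 1, 0, 0)^T — this equals column 12 of H (binary 1100), so error is at position 12.
Correct: flip bit 12 of r = 001101100100000 to get c = 001101100101000.


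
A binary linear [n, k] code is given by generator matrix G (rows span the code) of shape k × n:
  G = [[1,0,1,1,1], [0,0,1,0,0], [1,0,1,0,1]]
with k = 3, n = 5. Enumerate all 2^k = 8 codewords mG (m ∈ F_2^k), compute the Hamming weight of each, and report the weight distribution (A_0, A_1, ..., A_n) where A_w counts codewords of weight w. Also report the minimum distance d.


Weight distribution: A_0 = 1, A_1 = 2, A_2 = 2, A_3 = 2, A_4 = 1. Minimum distance d = 1.

Enumerate all 2^3 = 8 messages m ∈ F_2^3.
For each, compute codeword c = mG in F_2^5, then tally its weight.
  m = 000 → c = 00000, weight = 0.
  m = 100 → c = 10111, weight = 4.
  m = 010 → c = 00100, weight = 1.
  m = 110 → c = 10011, weight = 3.
  m = 001 → c = 10101, weight = 3.
  m = 101 → c = 00010, weight = 1.
  m = 011 → c = 10001, weight = 2.
  m = 111 → c = 00110, weight = 2.
Tally weights:
  weight 0: 1 codewords.
  weight 1: 2 codewords.
  weight 2: 2 codewords.
  weight 3: 2 codewords.
  weight 4: 1 codewords.
Minimum distance d = smallest w > 0 with A_w > 0 = 1.
Sanity: Σ A_w = 8 = 2^3 = 8 ✓.


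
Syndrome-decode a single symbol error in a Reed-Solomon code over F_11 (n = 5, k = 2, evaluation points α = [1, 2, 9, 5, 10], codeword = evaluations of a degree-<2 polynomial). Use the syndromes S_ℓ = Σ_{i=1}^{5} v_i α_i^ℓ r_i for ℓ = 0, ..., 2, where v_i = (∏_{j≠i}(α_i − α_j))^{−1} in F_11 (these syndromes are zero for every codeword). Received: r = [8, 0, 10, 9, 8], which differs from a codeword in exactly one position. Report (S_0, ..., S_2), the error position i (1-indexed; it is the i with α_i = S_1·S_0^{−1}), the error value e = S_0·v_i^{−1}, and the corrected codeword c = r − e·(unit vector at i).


S = (9, 2, 9), error at position 5, error magnitude e = 6, c = [8, 0, 10, 9, 2].

Step 1: column multipliers v_i = (∏_{j≠i}(α_i − α_j))^{−1} mod 11.
  i = 1 (α = 1): (1−2)(1−9)(1−5)(1−10) = (−1)·(−8)·(−4)·(−9) = 288 ≡ 2, so v_1 = 2^{−1} = 6 (mod 11).
  i = 2 (α = 2): (2−1)(2−9)(2−5)(2−10) = 1·(−7)·(−3)·(−8) = −168 ≡ 8, so v_2 = 8^{−1} = 7 (mod 11).
  i = 3 (α = 9): (9−1)(9−2)(9−5)(9−10) = 8·7·4·(−1) = −224 ≡ 7, so v_3 = 7^{−1} = 8 (mod 11).
  i = 4 (α = 5): (5−1)(5−2)(5−9)(5−10) = 4·3·(−4)·(−5) = 240 ≡ 9, so v_4 = 9^{−1} = 5 (mod 11).
  i = 5 (α = 10): (10−1)(10−2)(10−9)(10−5) = 9·8·1·5 = 360 ≡ 8, so v_5 = 8^{−1} = 7 (mod 11).
  v = [6, 7, 8, 5, 7].
Step 2: syndromes of r = [8, 0, 10, 9, 8] (all sums mod 11).
  S_0 = Σ v_i r_i = 6·8 + 7·0 + 8·10 + 5·9 + 7·8 = 229 ≡ 9.
  S_1 = Σ v_i α_i r_i = 6·1·8 + 7·2·0 + 8·9·10 + 5·5·9 + 7·10·8 = 1553 ≡ 2.
  α_i^2 mod 11 = [1, 4, 4, 3, 1].
  S_2 = Σ v_i α_i^2 r_i = 6·1·8 + 7·4·0 + 8·4·10 + 5·3·9 + 7·1·8 = 559 ≡ 9.
  S = (9, 2, 9) ≠ 0, so r is not a codeword (an error is present).
Step 3: locate the error. For a single error e at position i, S_ℓ = v_i·e·α_i^ℓ, so α_err = S_1/S_0.
  S_0^{−1} = 9^{−1} = 5 (mod 11), so α_err = 2·5 = 10 ≡ 10 = α_5. Error position i = 5.
  Consistency check: S_2/S_1 = 9·6 = 54 ≡ 10 = α_err ✓ (single-error assumption holds).
Step 4: error magnitude e = S_0/v_5 = S_0·∏_{j≠5}(α_5 − α_j) = 9·8 = 72 ≡ 6 (mod 11).
Step 5: correct position 5: c_5 = r_5 − e = 8 − 6 ≡ 2 (mod 11). Hence c = [8, 0, 10, 9, 2].
  Check: interpolating c through the α_i gives m(x) = 5 + 3·x (degree < 2) with m(α_i) = c_i for every i, so c is indeed a codeword.


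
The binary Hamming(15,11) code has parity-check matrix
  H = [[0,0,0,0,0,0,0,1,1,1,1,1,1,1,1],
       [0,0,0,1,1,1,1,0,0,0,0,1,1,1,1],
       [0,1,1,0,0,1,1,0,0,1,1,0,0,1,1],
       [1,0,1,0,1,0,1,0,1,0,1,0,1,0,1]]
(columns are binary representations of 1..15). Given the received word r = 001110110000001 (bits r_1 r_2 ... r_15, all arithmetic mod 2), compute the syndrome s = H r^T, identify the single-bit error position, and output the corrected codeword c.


s = (0, 0, 1, 0)^T, error position = 2, corrected codeword c = 011110110000001

Compute s = H r^T mod 2 one row at a time:
  s_1 = 1 + 0 + 0 + 0 + 0 + 0 + 0 + 1 = 2 ≡ 0 (mod 2).
  s_2 = 1 + 1 + 0 + 1 + 0 + 0 + 0 + 1 = 4 ≡ 0 (mod 2).
  s_3 = 0 + 1 + 0 + 1 + 0 + 0 + 0 + 1 = 3 ≡ 1 (mod 2).
  s_4 = 0 + 1 + 1 + 1 + 0 + 0 + 0 + 1 = 4 ≡ 0 (mod 2).
s = (0, 0, 1, 0)^T — this equals column 2 of H (binary 0010), so error is at position 2.
Correct: flip bit 2 of r = 001110110000001 to get c = 011110110000001.


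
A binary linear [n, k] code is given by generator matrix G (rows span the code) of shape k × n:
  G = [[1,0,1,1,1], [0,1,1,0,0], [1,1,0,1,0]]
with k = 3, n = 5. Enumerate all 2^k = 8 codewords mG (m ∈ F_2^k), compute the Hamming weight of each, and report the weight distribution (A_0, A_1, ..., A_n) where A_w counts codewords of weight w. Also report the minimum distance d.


Weight distribution: A_0 = 1, A_1 = 1, A_2 = 1, A_3 = 3, A_4 = 2. Minimum distance d = 1.

Enumerate all 2^3 = 8 messages m ∈ F_2^3.
For each, compute codeword c = mG in F_2^5, then tally its weight.
  m = 000 → c = 00000, weight = 0.
  m = 100 → c = 10111, weight = 4.
  m = 010 → c = 01100, weight = 2.
  m = 110 → c = 11011, weight = 4.
  m = 001 → c = 11010, weight = 3.
  m = 101 → c = 01101, weight = 3.
  m = 011 → c = 10110, weight = 3.
  m = 111 → c = 00001, weight = 1.
Tally weights:
  weight 0: 1 codewords.
  weight 1: 1 codewords.
  weight 2: 1 codewords.
  weight 3: 3 codewords.
  weight 4: 2 codewords.
Minimum distance d = smallest w > 0 with A_w > 0 = 1.
Sanity: Σ A_w = 8 = 2^3 = 8 ✓.


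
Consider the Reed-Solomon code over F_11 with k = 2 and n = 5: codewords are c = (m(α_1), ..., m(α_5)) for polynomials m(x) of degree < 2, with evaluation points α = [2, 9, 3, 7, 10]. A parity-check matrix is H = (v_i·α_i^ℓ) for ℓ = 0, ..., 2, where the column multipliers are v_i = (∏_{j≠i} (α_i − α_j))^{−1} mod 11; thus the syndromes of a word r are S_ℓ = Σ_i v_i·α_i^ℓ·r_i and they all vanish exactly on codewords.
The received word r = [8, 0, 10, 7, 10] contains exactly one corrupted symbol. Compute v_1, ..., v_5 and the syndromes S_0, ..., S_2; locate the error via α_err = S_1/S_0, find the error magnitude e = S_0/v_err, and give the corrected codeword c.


S = (10, 1, 10), error at position 5, error magnitude e = 8, c = [8, 0, 10, 7, 2].

Step 1: column multipliers v_i = (∏_{j≠i}(α_i − α_j))^{−1} mod 11.
  i = 1 (α = 2): (2−9)(2−3)(2−7)(2−10) = (−7)·(−1)·(−5)·(−8) = 280 ≡ 5, so v_1 = 5^{−1} = 9 (mod 11).
  i = 2 (α = 9): (9−2)(9−3)(9−7)(9−10) = 7·6·2·(−1) = −84 ≡ 4, so v_2 = 4^{−1} = 3 (mod 11).
  i = 3 (α = 3): (3−2)(3−9)(3−7)(3−10) = 1·(−6)·(−4)·(−7) = −168 ≡ 8, so v_3 = 8^{−1} = 7 (mod 11).
  i = 4 (α = 7): (7−2)(7−9)(7−3)(7−10) = 5·(−2)·4·(−3) = 120 ≡ 10, so v_4 = 10^{−1} = 10 (mod 11).
  i = 5 (α = 10): (10−2)(10−9)(10−3)(10−7) = 8·1·7·3 = 168 ≡ 3, so v_5 = 3^{−1} = 4 (mod 11).
  v = [9, 3, 7, 10, 4].
Step 2: syndromes of r = [8, 0, 10, 7, 10] (all sums mod 11).
  S_0 = Σ v_i r_i = 9·8 + 3·0 + 7·10 + 10·7 + 4·10 = 252 ≡ 10.
  S_1 = Σ v_i α_i r_i = 9·2·8 + 3·9·0 + 7·3·10 + 10·7·7 + 4·10·10 = 1244 ≡ 1.
  α_i^2 mod 11 = [4, 4, 9, 5, 1].
  S_2 = Σ v_i α_i^2 r_i = 9·4·8 + 3·4·0 + 7·9·10 + 10·5·7 + 4·1·10 = 1308 ≡ 10.
  S = (10, 1, 10) ≠ 0, so r is not a codeword (an error is present).
Step 3: locate the error. For a single error e at position i, S_ℓ = v_i·e·α_i^ℓ, so α_err = S_1/S_0.
  S_0^{−1} = 10^{−1} = 10 (mod 11), so α_err = 1·10 = 10 ≡ 10 = α_5. Error position i = 5.
  Consistency check: S_2/S_1 = 10·1 = 10 ≡ 10 = α_err ✓ (single-error assumption holds).
Step 4: error magnitude e = S_0/v_5 = S_0·∏_{j≠5}(α_5 − α_j) = 10·3 = 30 ≡ 8 (mod 11).
Step 5: correct position 5: c_5 = r_5 − e = 10 − 8 ≡ 2 (mod 11). Hence c = [8, 0, 10, 7, 2].
  Check: interpolating c through the α_i gives m(x) = 4 + 2·x (degree < 2) with m(α_i) = c_i for every i, so c is indeed a codeword.


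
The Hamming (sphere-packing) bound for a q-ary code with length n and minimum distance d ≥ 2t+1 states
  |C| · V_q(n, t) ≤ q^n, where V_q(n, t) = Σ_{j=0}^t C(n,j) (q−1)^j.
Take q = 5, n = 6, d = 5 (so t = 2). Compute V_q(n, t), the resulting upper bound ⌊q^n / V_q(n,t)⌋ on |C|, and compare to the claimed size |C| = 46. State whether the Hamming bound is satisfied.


V_q(n, t) = 265, q^n = 15625, Hamming bound = 58, |C| = 46 ≤ bound (satisfied).

Step 1: Compute V_q(n, t) = Σ_{j=0}^2 C(n, j) (q−1)^j.
  j = 0: C(6,0)·(4)^0 = 1·1 = 1.
  j = 1: C(6,1)·(4)^1 = 6·4 = 24.
  j = 2: C(6,2)·(4)^2 = 15·16 = 240.
  V_q(n, t) = 1 + 24 + 240 = 265.
Step 2: q^n = 5^6 = 15625.
Step 3: Hamming bound ⌊q^n / V_q(n,t)⌋ = ⌊15625/265⌋ = 58.
Step 4: Compare |C| = 46 to 58: satisfied.
The claimed |C| lies below the Hamming bound.


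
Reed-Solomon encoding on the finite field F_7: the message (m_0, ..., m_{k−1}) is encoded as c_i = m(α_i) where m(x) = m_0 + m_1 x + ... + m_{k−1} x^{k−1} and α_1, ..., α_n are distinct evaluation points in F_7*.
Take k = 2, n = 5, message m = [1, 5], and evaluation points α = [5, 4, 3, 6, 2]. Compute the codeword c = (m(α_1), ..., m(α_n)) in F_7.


c = [5, 0, 2, 3, 4]

Message polynomial: m(x) = 1 + 5·x (mod 7).
For each evaluation point α_i, compute m(α_i) mod 7:
  α_1 = 5: Horner steps 5 → 5, so m(5) = 5.
  α_2 = 4: Horner steps 5 → 0, so m(4) = 0.
  α_3 = 3: Horner steps 5 → 2, so m(3) = 2.
  α_4 = 6: Horner steps 5 → 3, so m(6) = 3.
  α_5 = 2: Horner steps 5 → 4, so m(2) = 4.
Codeword c = [5, 0, 2, 3, 4] ∈ F_7^5.


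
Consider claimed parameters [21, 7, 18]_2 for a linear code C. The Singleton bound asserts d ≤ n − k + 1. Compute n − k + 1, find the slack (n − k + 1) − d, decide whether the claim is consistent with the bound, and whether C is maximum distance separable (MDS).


Singleton RHS = n − k + 1 = 15, slack = -3, bound violated (no such code; not MDS).

Singleton bound: d ≤ n − k + 1.
Here n = 21, k = 7, so n − k + 1 = 15.
Given d = 18, check d ≤ 15: NO.
Slack = (n − k + 1) − d = -3.
The slack is negative: d = 18 exceeds n − k + 1 = 15 by 3, so the Singleton bound is violated and no linear [21, 7, 18]_2 code can exist. In particular it is not MDS (MDS requires d = n − k + 1 exactly).
Description: the claimed parameters are [21, 7, 18]_2; such a code would be impossible (violates the Singleton bound).


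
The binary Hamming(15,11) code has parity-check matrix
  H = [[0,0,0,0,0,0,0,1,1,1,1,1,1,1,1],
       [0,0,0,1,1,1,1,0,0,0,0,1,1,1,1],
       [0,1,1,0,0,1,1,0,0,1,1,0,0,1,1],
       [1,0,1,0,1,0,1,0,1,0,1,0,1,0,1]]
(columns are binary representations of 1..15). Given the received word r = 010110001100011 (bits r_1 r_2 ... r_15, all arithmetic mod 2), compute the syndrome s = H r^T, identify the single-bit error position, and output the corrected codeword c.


s = (0, 0, 0, 1)^T, error position = 1, corrected codeword c = 110110001100011

Compute s = H r^T mod 2 one row at a time:
  s_1 = 0 + 1 + 1 + 0 + 0 + 0 + 1 + 1 = 4 ≡ 0 (mod 2).
  s_2 = 1 + 1 + 0 + 0 + 0 + 0 + 1 + 1 = 4 ≡ 0 (mod 2).
  s_3 = 1 + 0 + 0 + 0 + 1 + 0 + 1 + 1 = 4 ≡ 0 (mod 2).
  s_4 = 0 + 0 + 1 + 0 + 1 + 0 + 0 + 1 = 3 ≡ 1 (mod 2).
s = (0, 0, 0, 1)^T — this equals column 1 of H (binary 0001), so error is at position 1.
Correct: flip bit 1 of r = 010110001100011 to get c = 110110001100011.


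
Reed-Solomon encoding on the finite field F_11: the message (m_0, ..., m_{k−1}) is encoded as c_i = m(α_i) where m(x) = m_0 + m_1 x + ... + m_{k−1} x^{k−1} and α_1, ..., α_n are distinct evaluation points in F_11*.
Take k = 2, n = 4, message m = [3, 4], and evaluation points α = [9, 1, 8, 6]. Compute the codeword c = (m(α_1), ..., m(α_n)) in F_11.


c = [6, 7, 2, 5]

Message polynomial: m(x) = 3 + 4·x (mod 11).
For each evaluation point α_i, compute m(α_i) mod 11:
  α_1 = 9: Horner steps 4 → 6, so m(9) = 6.
  α_2 = 1: Horner steps 4 → 7, so m(1) = 7.
  α_3 = 8: Horner steps 4 → 2, so m(8) = 2.
  α_4 = 6: Horner steps 4 → 5, so m(6) = 5.
Codeword c = [6, 7, 2, 5] ∈ F_11^4.


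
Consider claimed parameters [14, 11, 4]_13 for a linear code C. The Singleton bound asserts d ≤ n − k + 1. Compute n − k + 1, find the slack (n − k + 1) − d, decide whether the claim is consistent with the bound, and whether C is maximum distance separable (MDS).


Singleton RHS = n − k + 1 = 4, slack = 0, bound satisfied, MDS.

Singleton bound: d ≤ n − k + 1.
Here n = 14, k = 11, so n − k + 1 = 4.
Given d = 4, check d ≤ 4: YES.
Slack = (n − k + 1) − d = 0.
The code is MDS (slack = 0).
Description: the claimed parameters are [14, 11, 4]_13; such a code would be MDS (meets Singleton bound).


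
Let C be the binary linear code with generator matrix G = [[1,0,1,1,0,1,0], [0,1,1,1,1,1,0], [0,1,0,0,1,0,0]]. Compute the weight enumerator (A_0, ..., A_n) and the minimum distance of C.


Weight distribution: A_0 = 1, A_1 = 1, A_2 = 1, A_3 = 2, A_4 = 1, A_5 = 1, A_6 = 1. Minimum distance d = 1.

Enumerate all 2^3 = 8 messages m ∈ F_2^3.
For each, compute codeword c = mG in F_2^7, then tally its weight.
  m = 000 → c = 0000000, weight = 0.
  m = 100 → c = 1011010, weight = 4.
  m = 010 → c = 0111110, weight = 5.
  m = 110 → c = 1100100, weight = 3.
  m = 001 → c = 0100100, weight = 2.
  m = 101 → c = 1111110, weight = 6.
  m = 011 → c = 0011010, weight = 3.
  m = 111 → c = 1000000, weight = 1.
Tally weights:
  weight 0: 1 codewords.
  weight 1: 1 codewords.
  weight 2: 1 codewords.
  weight 3: 2 codewords.
  weight 4: 1 codewords.
  weight 5: 1 codewords.
  weight 6: 1 codewords.
Minimum distance d = smallest w > 0 with A_w > 0 = 1.
Sanity: Σ A_w = 8 = 2^3 = 8 ✓.
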